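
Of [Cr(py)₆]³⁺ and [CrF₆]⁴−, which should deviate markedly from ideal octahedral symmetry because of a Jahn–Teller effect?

[CrF₆]⁴−

[Cr(py)₆]³⁺: Pyridine is neutral; balancing the +3 overall charge requires Cr(III). Chromium is a group-6 element; Cr(III) is therefore d³. The d³ configuration leaves the e_g set evenly filled (or empty) — no strong Jahn–Teller driving force.
[CrF₆]⁴−: Ligand charges: each fluoride is −1. With an overall charge of −4 the chromium centre must be in the +2 oxidation state. Chromium is a group-6 element; Cr(II) is therefore d⁴. Fluoride is a weak-field ligand for a first-row metal, so the complex is high-spin. The t₂g³e_g¹ (high-spin) configuration has an unevenly filled e_g set; the Jahn–Teller theorem predicts a tetragonal distortion (typically axial elongation) to lift the degeneracy.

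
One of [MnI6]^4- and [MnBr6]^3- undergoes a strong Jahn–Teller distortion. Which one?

[MnBr6]^3-

[MnI6]^4-: Ligand charges: each iodide is −1. With an overall charge of −4 the manganese centre must be in the +2 oxidation state. Mn sits in group 7, so the d-electron count is 7 − 2 = 5. Iodide is a weak-field ligand for a first-row metal, so the complex is high-spin. The d⁵ configuration leaves the e_g set evenly filled (or empty) — no strong Jahn–Teller driving force.
[MnBr6]^3-: Ligand charges: each bromide is −1. With an overall charge of −3 the manganese centre must be in the +3 oxidation state. Mn sits in group 7, so the d-electron count is 7 − 3 = 4. Bromide is a weak-field ligand for a first-row metal, so the complex is high-spin. The t₂g³e_g¹ (high-spin) configuration has an unevenly filled e_g set; the Jahn–Teller theorem predicts a tetragonal distortion (typically axial elongation) to lift the degeneracy.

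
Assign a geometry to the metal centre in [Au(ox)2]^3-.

tetrahedral

Ligand charges: each oxalate is −2. With an overall charge of −3 the gold centre must be in the +1 oxidation state.
Group 11 minus oxidation state 1 gives a d¹⁰ configuration.
Counting donor atoms: 2×oxalate (bidentate) → 4 donors. Coordination number = 4.
A d¹⁰ ion has no crystal-field stabilisation preference between square planar and tetrahedral, so four ligands adopt the sterically favoured tetrahedral geometry.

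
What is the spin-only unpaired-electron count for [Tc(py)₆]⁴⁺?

Ligand charges: pyridine is neutral. With an overall charge of +4 the technetium centre must be in the +4 oxidation state.
Tc sits in group 7, so the d-electron count is 7 − 4 = 3.
In an octahedral field the d³ configuration is t₂g³e_g⁰ (only one arrangement possible), giving 3 unpaired electrons.

3 unpaired electrons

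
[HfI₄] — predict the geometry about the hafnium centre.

Ligand charges: each iodide is −1. With an overall charge of 0 the hafnium centre must be in the +4 oxidation state.
Hf sits in group 4, so the d-electron count is 4 − 4 = 0.
With 4 monodentate ligands the coordination number is 4.
A d⁰ ion has no crystal-field stabilisation preference between square planar and tetrahedral, so four ligands adopt the sterically favoured tetrahedral geometry.

tetrahedral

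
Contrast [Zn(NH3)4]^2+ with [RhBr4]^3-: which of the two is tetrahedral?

[Zn(NH3)4]^2+

For [Zn(NH3)4]^2+: Ligand charges: ammonia is neutral. With an overall charge of +2 the zinc centre must be in the +2 oxidation state. Group 12 minus oxidation state 2 gives a d¹⁰ configuration. A d¹⁰ ion has no crystal-field stabilisation preference between square planar and tetrahedral, so four ligands adopt the sterically favoured tetrahedral geometry. → tetrahedral.
For [RhBr4]^3-: Each bromide is −1; balancing the −3 overall charge requires Rh(I). Rhodium is a group-9 element; Rh(I) is therefore d⁸. A 4d d⁸ ion has a large crystal-field splitting; square planar leaves the high-energy d_{x²−y²} orbital empty and maximises CFSE. → square planar.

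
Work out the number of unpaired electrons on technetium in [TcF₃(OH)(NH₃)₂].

Summing ligand charges against the 0 overall charge gives an oxidation state of +4 for technetium.
Tc sits in group 7, so the d-electron count is 7 − 4 = 3.
In an octahedral field the d³ configuration is t₂g³e_g⁰ (only one arrangement possible), giving 3 unpaired electrons.

3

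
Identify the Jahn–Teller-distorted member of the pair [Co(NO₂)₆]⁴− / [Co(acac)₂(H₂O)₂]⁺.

[Co(NO₂)₆]⁴−: Each nitro (N-bound nitrite) is −1; balancing the −4 overall charge requires Co(II). Co sits in group 9, so the d-electron count is 9 − 2 = 7. Nitro (N-bound nitrite) is a strong-field ligand (high in the spectrochemical series) for a first-row metal, so the complex is low-spin. The t₂g⁶e_g¹ (low-spin) configuration has an unevenly filled e_g set; the Jahn–Teller theorem predicts a tetragonal distortion (typically axial elongation) to lift the degeneracy.
[Co(acac)₂(H₂O)₂]⁺: Each acetylacetonate is −1; water is neutral; balancing the +1 overall charge requires Co(III). Cobalt is a group-9 element; Co(III) is therefore d⁶. Co(III) has an exceptionally large octahedral splitting and is low-spin with essentially every ligand except fluoride. The d⁶ configuration leaves the e_g set evenly filled (or empty) — no strong Jahn–Teller driving force.

[Co(NO₂)₆]⁴−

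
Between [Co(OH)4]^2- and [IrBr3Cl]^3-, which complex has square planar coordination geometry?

For [Co(OH)4]^2-: Ligand charges: each hydroxide is −1. With an overall charge of −2 the cobalt centre must be in the +2 oxidation state. Group 9 minus oxidation state 2 gives a d⁷ configuration. For a high-spin 3d d⁷ ion with weak-field ligands the small Δₜ gives little square-planar CFSE advantage, so four ligands adopt the sterically favoured tetrahedral geometry. → tetrahedral.
For [IrBr3Cl]^3-: Summing ligand charges against the −3 overall charge gives an oxidation state of +1 for iridium. Group 9 minus oxidation state 1 gives a d⁸ configuration. A 5d d⁸ ion has a large crystal-field splitting; square planar leaves the high-energy d_{x²−y²} orbital empty and maximises CFSE. → square planar.

[IrBr3Cl]^3-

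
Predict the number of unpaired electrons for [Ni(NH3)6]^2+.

2

Summing ligand charges against the +2 overall charge gives an oxidation state of +2 for nickel.
Group 10 minus oxidation state 2 gives a d⁸ configuration.
In an octahedral field the d⁸ configuration is t₂g⁶e_g² (only one arrangement possible), giving 2 unpaired electrons.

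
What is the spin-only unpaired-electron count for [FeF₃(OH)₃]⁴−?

Ligand charges: each fluoride is −1; each hydroxide is −1. With an overall charge of −4 the iron centre must be in the +2 oxidation state.
Iron is a group-8 element; Fe(II) is therefore d⁶.
The spin state decides the count: Fluoride and hydroxide are weak-field ligands for a first-row metal, so the complex is high-spin.
An octahedral high-spin d⁶ ion is t₂g⁴e_g², giving 4 unpaired electrons.

4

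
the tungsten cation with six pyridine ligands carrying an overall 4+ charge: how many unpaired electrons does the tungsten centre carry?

Summing ligand charges against the +4 overall charge gives an oxidation state of +4 for tungsten.
Tungsten is a group-6 element; W(IV) is therefore d².
In an octahedral field the d² configuration is t₂g²e_g⁰ (only one arrangement possible), giving 2 unpaired electrons.

2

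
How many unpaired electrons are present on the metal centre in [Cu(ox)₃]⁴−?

1

Each oxalate is −2; balancing the −4 overall charge requires Cu(II).
Copper is a group-11 element; Cu(II) is therefore d⁹.
Counting donor atoms: 3×oxalate (bidentate) → 6 donors. Coordination number = 6.
In an octahedral field the d⁹ configuration is t₂g⁶e_g³ (only one arrangement possible), giving 1 unpaired electron.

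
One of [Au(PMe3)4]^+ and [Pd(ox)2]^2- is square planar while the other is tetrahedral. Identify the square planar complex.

[Pd(ox)2]^2-

For [Au(PMe3)4]^+: Trimethylphosphine is neutral; balancing the +1 overall charge requires Au(I). Gold is a group-11 element; Au(I) is therefore d¹⁰. A d¹⁰ ion has no crystal-field stabilisation preference between square planar and tetrahedral, so four ligands adopt the sterically favoured tetrahedral geometry. → tetrahedral.
For [Pd(ox)2]^2-: Each oxalate is −2; balancing the −2 overall charge requires Pd(II). Pd sits in group 10, so the d-electron count is 10 − 2 = 8. A 4d d⁸ ion has a large crystal-field splitting; square planar leaves the high-energy d_{x²−y²} orbital empty and maximises CFSE. → square planar.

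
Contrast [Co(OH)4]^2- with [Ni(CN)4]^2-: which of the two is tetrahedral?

[Co(OH)4]^2-

For [Co(OH)4]^2-: Ligand charges: each hydroxide is −1. With an overall charge of −2 the cobalt centre must be in the +2 oxidation state. Cobalt is a group-9 element; Co(II) is therefore d⁷. For a high-spin 3d d⁷ ion with weak-field ligands the small Δₜ gives little square-planar CFSE advantage, so four ligands adopt the sterically favoured tetrahedral geometry. → tetrahedral.
For [Ni(CN)4]^2-: Each cyanide is −1; balancing the −2 overall charge requires Ni(II). Group 10 minus oxidation state 2 gives a d⁸ configuration. Cyanide is a strong-field ligand (high in the spectrochemical series). A 3d d⁸ ion with strong-field ligands gains enough CFSE to favour square planar over tetrahedral. → square planar.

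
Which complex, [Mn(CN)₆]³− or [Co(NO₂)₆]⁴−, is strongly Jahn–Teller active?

[Co(NO₂)₆]⁴−

[Mn(CN)₆]³−: Each cyanide is −1; balancing the −3 overall charge requires Mn(III). Group 7 minus oxidation state 3 gives a d⁴ configuration. Cyanide is a strong-field ligand (high in the spectrochemical series) for a first-row metal, so the complex is low-spin. The d⁴ configuration leaves the e_g set evenly filled (or empty) — no strong Jahn–Teller driving force.
[Co(NO₂)₆]⁴−: Each nitro (N-bound nitrite) is −1; balancing the −4 overall charge requires Co(II). Co sits in group 9, so the d-electron count is 9 − 2 = 7. Nitro (N-bound nitrite) is a strong-field ligand (high in the spectrochemical series) for a first-row metal, so the complex is low-spin. The t₂g⁶e_g¹ (low-spin) configuration has an unevenly filled e_g set; the Jahn–Teller theorem predicts a tetragonal distortion (typically axial elongation) to lift the degeneracy.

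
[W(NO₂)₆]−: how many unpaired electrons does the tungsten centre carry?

1 unpaired electron

Summing ligand charges against the −1 overall charge gives an oxidation state of +5 for tungsten.
Tungsten is a group-6 element; W(V) is therefore d¹.
In an octahedral field the d¹ configuration is t₂g¹e_g⁰ (only one arrangement possible), giving 1 unpaired electron.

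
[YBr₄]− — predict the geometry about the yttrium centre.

Summing ligand charges against the −1 overall charge gives an oxidation state of +3 for yttrium.
Yttrium is a group-3 element; Y(III) is therefore d⁰.
Coordination number: 4.
A d⁰ ion has no crystal-field stabilisation preference between square planar and tetrahedral, so four ligands adopt the sterically favoured tetrahedral geometry.

tetrahedral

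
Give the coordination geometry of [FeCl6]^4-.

octahedral

Each chloride is −1; balancing the −4 overall charge requires Fe(II).
Fe sits in group 8, so the d-electron count is 8 − 2 = 6.
With 6 monodentate ligands the coordination number is 6.
Six donors around a single metal centre give an octahedral coordination sphere.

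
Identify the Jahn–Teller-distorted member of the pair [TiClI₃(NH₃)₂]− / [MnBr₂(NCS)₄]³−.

[MnBr₂(NCS)₄]³−

[TiClI₃(NH₃)₂]−: Ligand charges: each chloride is −1; each iodide is −1; ammonia is neutral. With an overall charge of −1 the titanium centre must be in the +3 oxidation state. Ti sits in group 4, so the d-electron count is 4 − 3 = 1. The d¹ configuration leaves the e_g set evenly filled (or empty) — no strong Jahn–Teller driving force.
[MnBr₂(NCS)₄]³−: Each bromide is −1; each isothiocyanate is −1; balancing the −3 overall charge requires Mn(III). Group 7 minus oxidation state 3 gives a d⁴ configuration. Bromide and isothiocyanate are weak-field ligands for a first-row metal, so the complex is high-spin. The t₂g³e_g¹ (high-spin) configuration has an unevenly filled e_g set; the Jahn–Teller theorem predicts a tetragonal distortion (typically axial elongation) to lift the degeneracy.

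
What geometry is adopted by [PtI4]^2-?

square planar

Summing ligand charges against the −2 overall charge gives an oxidation state of +2 for platinum.
Pt sits in group 10, so the d-electron count is 10 − 2 = 8.
Coordination number: 4.
A 5d d⁸ ion has a large crystal-field splitting; square planar leaves the high-energy d_{x²−y²} orbital empty and maximises CFSE.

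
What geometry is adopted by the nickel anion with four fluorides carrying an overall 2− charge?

Summing ligand charges against the −2 overall charge gives an oxidation state of +2 for nickel.
Nickel is a group-10 element; Ni(II) is therefore d⁸.
Coordination number: 4.
Fluoride is a weak-field ligand.
With weak-field ligands the CFSE gain from square planar is small, so a 3d d⁸ ion takes the sterically preferred tetrahedral geometry.

tetrahedral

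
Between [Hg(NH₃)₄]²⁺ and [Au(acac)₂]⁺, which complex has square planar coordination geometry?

For [Hg(NH₃)₄]²⁺: Summing ligand charges against the +2 overall charge gives an oxidation state of +2 for mercury. Group 12 minus oxidation state 2 gives a d¹⁰ configuration. A d¹⁰ ion has no crystal-field stabilisation preference between square planar and tetrahedral, so four ligands adopt the sterically favoured tetrahedral geometry. → tetrahedral.
For [Au(acac)₂]⁺: Ligand charges: each acetylacetonate is −1. With an overall charge of +1 the gold centre must be in the +3 oxidation state. Au sits in group 11, so the d-electron count is 11 − 3 = 8. A 5d d⁸ ion has a large crystal-field splitting; square planar leaves the high-energy d_{x²−y²} orbital empty and maximises CFSE. → square planar.

[Au(acac)₂]⁺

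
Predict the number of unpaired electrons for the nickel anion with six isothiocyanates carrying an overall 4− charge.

Each isothiocyanate is −1; balancing the −4 overall charge requires Ni(II).
Nickel is a group-10 element; Ni(II) is therefore d⁸.
In an octahedral field the d⁸ configuration is t₂g⁶e_g² (only one arrangement possible), giving 2 unpaired electrons.

2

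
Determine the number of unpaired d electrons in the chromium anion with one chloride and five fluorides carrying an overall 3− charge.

Ligand charges: each chloride is −1; each fluoride is −1. With an overall charge of −3 the chromium centre must be in the +3 oxidation state.
Group 6 minus oxidation state 3 gives a d³ configuration.
In an octahedral field the d³ configuration is t₂g³e_g⁰ (only one arrangement possible), giving 3 unpaired electrons.

3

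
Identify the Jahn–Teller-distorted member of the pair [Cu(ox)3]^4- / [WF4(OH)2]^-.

[Cu(ox)3]^4-

[Cu(ox)3]^4-: Summing ligand charges against the −4 overall charge gives an oxidation state of +2 for copper. Cu sits in group 11, so the d-electron count is 11 − 2 = 9. The t₂g⁶e_g³ configuration has an unevenly filled e_g set; the Jahn–Teller theorem predicts a tetragonal distortion (typically axial elongation) to lift the degeneracy.
[WF4(OH)2]^-: Each fluoride is −1; each hydroxide is −1; balancing the −1 overall charge requires W(V). Group 6 minus oxidation state 5 gives a d¹ configuration. The d¹ configuration leaves the e_g set evenly filled (or empty) — no strong Jahn–Teller driving force.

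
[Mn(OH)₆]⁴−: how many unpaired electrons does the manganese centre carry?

5

Each hydroxide is −1; balancing the −4 overall charge requires Mn(II).
Manganese is a group-7 element; Mn(II) is therefore d⁵.
The spin state decides the count: Hydroxide is a weak-field ligand for a first-row metal, so the complex is high-spin.
An octahedral high-spin d⁵ ion is t₂g³e_g², giving 5 unpaired electrons.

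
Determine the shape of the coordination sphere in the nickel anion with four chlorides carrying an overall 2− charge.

Each chloride is −1; balancing the −2 overall charge requires Ni(II).
Nickel is a group-10 element; Ni(II) is therefore d⁸.
With 4 monodentate ligands the coordination number is 4.
Chloride is a weak-field ligand.
With weak-field ligands the CFSE gain from square planar is small, so a 3d d⁸ ion takes the sterically preferred tetrahedral geometry.

tetrahedral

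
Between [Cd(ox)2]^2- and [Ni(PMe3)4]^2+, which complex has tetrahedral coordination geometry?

[Cd(ox)2]^2-

For [Cd(ox)2]^2-: Each oxalate is −2; balancing the −2 overall charge requires Cd(II). Group 12 minus oxidation state 2 gives a d¹⁰ configuration. A d¹⁰ ion has no crystal-field stabilisation preference between square planar and tetrahedral, so four ligands adopt the sterically favoured tetrahedral geometry. → tetrahedral.
For [Ni(PMe3)4]^2+: Summing ligand charges against the +2 overall charge gives an oxidation state of +2 for nickel. Ni sits in group 10, so the d-electron count is 10 − 2 = 8. Trimethylphosphine is a strong-field ligand (high in the spectrochemical series). A 3d d⁸ ion with strong-field ligands gains enough CFSE to favour square planar over tetrahedral. → square planar.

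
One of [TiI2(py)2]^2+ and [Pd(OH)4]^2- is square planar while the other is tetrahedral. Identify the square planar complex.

[Pd(OH)4]^2-

For [TiI2(py)2]^2+: Summing ligand charges against the +2 overall charge gives an oxidation state of +4 for titanium. Ti sits in group 4, so the d-electron count is 4 − 4 = 0. A d⁰ ion has no crystal-field stabilisation preference between square planar and tetrahedral, so four ligands adopt the sterically favoured tetrahedral geometry. → tetrahedral.
For [Pd(OH)4]^2-: Ligand charges: each hydroxide is −1. With an overall charge of −2 the palladium centre must be in the +2 oxidation state. Pd sits in group 10, so the d-electron count is 10 − 2 = 8. A 4d d⁸ ion has a large crystal-field splitting; square planar leaves the high-energy d_{x²−y²} orbital empty and maximises CFSE. → square planar.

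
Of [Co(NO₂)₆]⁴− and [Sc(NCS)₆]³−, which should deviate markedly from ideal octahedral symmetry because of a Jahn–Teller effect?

[Co(NO₂)₆]⁴−: Ligand charges: each nitro (N-bound nitrite) is −1. With an overall charge of −4 the cobalt centre must be in the +2 oxidation state. Cobalt is a group-9 element; Co(II) is therefore d⁷. Nitro (N-bound nitrite) is a strong-field ligand (high in the spectrochemical series) for a first-row metal, so the complex is low-spin. The t₂g⁶e_g¹ (low-spin) configuration has an unevenly filled e_g set; the Jahn–Teller theorem predicts a tetragonal distortion (typically axial elongation) to lift the degeneracy.
[Sc(NCS)₆]³−: Summing ligand charges against the −3 overall charge gives an oxidation state of +3 for scandium. Sc sits in group 3, so the d-electron count is 3 − 3 = 0. The d⁰ configuration leaves the e_g set evenly filled (or empty) — no strong Jahn–Teller driving force.

[Co(NO₂)₆]⁴−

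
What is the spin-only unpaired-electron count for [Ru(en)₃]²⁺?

0

Ethylenediamine is neutral; balancing the +2 overall charge requires Ru(II).
Ruthenium is a group-8 element; Ru(II) is therefore d⁶.
Counting donor atoms: 3×ethylenediamine (bidentate) → 6 donors. Coordination number = 6.
The spin state decides the count: a 4d ion has a large Δₒ and is invariably low-spin.
An octahedral low-spin d⁶ ion is t₂g⁶e_g⁰, giving 0 unpaired electrons.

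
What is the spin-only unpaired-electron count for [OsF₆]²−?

Ligand charges: each fluoride is −1. With an overall charge of −2 the osmium centre must be in the +4 oxidation state.
Os sits in group 8, so the d-electron count is 8 − 4 = 4.
The spin state decides the count: a 5d ion has a large Δₒ and is invariably low-spin.
An octahedral low-spin d⁴ ion is t₂g⁴e_g⁰, giving 2 unpaired electrons.

2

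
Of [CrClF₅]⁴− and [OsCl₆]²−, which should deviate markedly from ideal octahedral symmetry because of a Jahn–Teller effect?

[CrClF₅]⁴−: Summing ligand charges against the −4 overall charge gives an oxidation state of +2 for chromium. Cr sits in group 6, so the d-electron count is 6 − 2 = 4. Chloride and fluoride are weak-field ligands for a first-row metal, so the complex is high-spin. The t₂g³e_g¹ (high-spin) configuration has an unevenly filled e_g set; the Jahn–Teller theorem predicts a tetragonal distortion (typically axial elongation) to lift the degeneracy.
[OsCl₆]²−: Ligand charges: each chloride is −1. With an overall charge of −2 the osmium centre must be in the +4 oxidation state. Osmium is a group-8 element; Os(IV) is therefore d⁴. A 5d ion has a large Δₒ and is invariably low-spin. The d⁴ configuration leaves the e_g set evenly filled (or empty) — no strong Jahn–Teller driving force.

[CrClF₅]⁴−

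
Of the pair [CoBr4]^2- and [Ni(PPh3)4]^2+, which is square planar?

[Ni(PPh3)4]^2+

For [CoBr4]^2-: Ligand charges: each bromide is −1. With an overall charge of −2 the cobalt centre must be in the +2 oxidation state. Cobalt is a group-9 element; Co(II) is therefore d⁷. For a high-spin 3d d⁷ ion with weak-field ligands the small Δₜ gives little square-planar CFSE advantage, so four ligands adopt the sterically favoured tetrahedral geometry. → tetrahedral.
For [Ni(PPh3)4]^2+: Triphenylphosphine is neutral; balancing the +2 overall charge requires Ni(II). Ni sits in group 10, so the d-electron count is 10 − 2 = 8. Triphenylphosphine is a strong-field ligand (high in the spectrochemical series). A 3d d⁸ ion with strong-field ligands gains enough CFSE to favour square planar over tetrahedral. → square planar.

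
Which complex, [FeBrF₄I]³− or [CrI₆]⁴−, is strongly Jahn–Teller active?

[FeBrF₄I]³−: Summing ligand charges against the −3 overall charge gives an oxidation state of +3 for iron. Iron is a group-8 element; Fe(III) is therefore d⁵. Bromide, fluoride, and iodide are weak-field ligands for a first-row metal, so the complex is high-spin. The d⁵ configuration leaves the e_g set evenly filled (or empty) — no strong Jahn–Teller driving force.
[CrI₆]⁴−: Summing ligand charges against the −4 overall charge gives an oxidation state of +2 for chromium. Chromium is a group-6 element; Cr(II) is therefore d⁴. Iodide is a weak-field ligand for a first-row metal, so the complex is high-spin. The t₂g³e_g¹ (high-spin) configuration has an unevenly filled e_g set; the Jahn–Teller theorem predicts a tetragonal distortion (typically axial elongation) to lift the degeneracy.

[CrI₆]⁴−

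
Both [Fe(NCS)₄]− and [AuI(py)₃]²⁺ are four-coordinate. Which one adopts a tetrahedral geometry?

[Fe(NCS)₄]−

For [Fe(NCS)₄]−: Ligand charges: each isothiocyanate is −1. With an overall charge of −1 the iron centre must be in the +3 oxidation state. Fe sits in group 8, so the d-electron count is 8 − 3 = 5. A high-spin d⁵ ion has zero CFSE in either geometry, so four ligands adopt the sterically favoured tetrahedral geometry. → tetrahedral.
For [AuI(py)₃]²⁺: Summing ligand charges against the +2 overall charge gives an oxidation state of +3 for gold. Gold is a group-11 element; Au(III) is therefore d⁸. A 5d d⁸ ion has a large crystal-field splitting; square planar leaves the high-energy d_{x²−y²} orbital empty and maximises CFSE. → square planar.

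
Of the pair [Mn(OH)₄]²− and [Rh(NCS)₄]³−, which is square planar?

For [Mn(OH)₄]²−: Summing ligand charges against the −2 overall charge gives an oxidation state of +2 for manganese. Mn sits in group 7, so the d-electron count is 7 − 2 = 5. A high-spin d⁵ ion has zero CFSE in either geometry, so four ligands adopt the sterically favoured tetrahedral geometry. → tetrahedral.
For [Rh(NCS)₄]³−: Each isothiocyanate is −1; balancing the −3 overall charge requires Rh(I). Rh sits in group 9, so the d-electron count is 9 − 1 = 8. A 4d d⁸ ion has a large crystal-field splitting; square planar leaves the high-energy d_{x²−y²} orbital empty and maximises CFSE. → square planar.

[Rh(NCS)₄]³−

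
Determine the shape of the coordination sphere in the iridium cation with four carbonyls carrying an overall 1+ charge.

square planar

Ligand charges: carbonyl is neutral. With an overall charge of +1 the iridium centre must be in the +1 oxidation state.
Ir sits in group 9, so the d-electron count is 9 − 1 = 8.
Coordination number: 4.
A 5d d⁸ ion has a large crystal-field splitting; square planar leaves the high-energy d_{x²−y²} orbital empty and maximises CFSE.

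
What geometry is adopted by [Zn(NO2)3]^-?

trigonal planar

Each nitro (N-bound nitrite) is −1; balancing the −1 overall charge requires Zn(II).
Zn sits in group 12, so the d-electron count is 12 − 2 = 10.
With 3 monodentate ligands the coordination number is 3.
Three ligands around a d¹⁰ centre minimise repulsion in a trigonal-planar arrangement.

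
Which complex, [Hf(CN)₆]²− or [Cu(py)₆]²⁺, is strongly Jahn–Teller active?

[Hf(CN)₆]²−: Each cyanide is −1; balancing the −2 overall charge requires Hf(IV). Group 4 minus oxidation state 4 gives a d⁰ configuration. The d⁰ configuration leaves the e_g set evenly filled (or empty) — no strong Jahn–Teller driving force.
[Cu(py)₆]²⁺: Ligand charges: pyridine is neutral. With an overall charge of +2 the copper centre must be in the +2 oxidation state. Group 11 minus oxidation state 2 gives a d⁹ configuration. The t₂g⁶e_g³ configuration has an unevenly filled e_g set; the Jahn–Teller theorem predicts a tetragonal distortion (typically axial elongation) to lift the degeneracy.

[Cu(py)₆]²⁺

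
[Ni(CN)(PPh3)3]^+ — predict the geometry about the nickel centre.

square planar

Ligand charges: each cyanide is −1; triphenylphosphine is neutral. With an overall charge of +1 the nickel centre must be in the +2 oxidation state.
Ni sits in group 10, so the d-electron count is 10 − 2 = 8.
Coordination number: 4.
Cyanide and triphenylphosphine are strong-field ligands (high in the spectrochemical series).
A 3d d⁸ ion with strong-field ligands gains enough CFSE to favour square planar over tetrahedral.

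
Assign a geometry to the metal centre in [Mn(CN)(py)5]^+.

octahedral

Each cyanide is −1; pyridine is neutral; balancing the +1 overall charge requires Mn(II).
Manganese is a group-7 element; Mn(II) is therefore d⁵.
Coordination number: 6.
Six donors around a single metal centre give an octahedral coordination sphere.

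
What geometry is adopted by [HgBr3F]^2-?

Each bromide is −1; each fluoride is −1; balancing the −2 overall charge requires Hg(II).
Group 12 minus oxidation state 2 gives a d¹⁰ configuration.
With 4 monodentate ligands the coordination number is 4.
A d¹⁰ ion has no crystal-field stabilisation preference between square planar and tetrahedral, so four ligands adopt the sterically favoured tetrahedral geometry.

tetrahedral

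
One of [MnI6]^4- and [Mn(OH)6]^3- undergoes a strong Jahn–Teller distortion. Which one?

[MnI6]^4-: Summing ligand charges against the −4 overall charge gives an oxidation state of +2 for manganese. Manganese is a group-7 element; Mn(II) is therefore d⁵. Iodide is a weak-field ligand for a first-row metal, so the complex is high-spin. The d⁵ configuration leaves the e_g set evenly filled (or empty) — no strong Jahn–Teller driving force.
[Mn(OH)6]^3-: Summing ligand charges against the −3 overall charge gives an oxidation state of +3 for manganese. Manganese is a group-7 element; Mn(III) is therefore d⁴. Hydroxide is a weak-field ligand for a first-row metal, so the complex is high-spin. The t₂g³e_g¹ (high-spin) configuration has an unevenly filled e_g set; the Jahn–Teller theorem predicts a tetragonal distortion (typically axial elongation) to lift the degeneracy.

[Mn(OH)6]^3-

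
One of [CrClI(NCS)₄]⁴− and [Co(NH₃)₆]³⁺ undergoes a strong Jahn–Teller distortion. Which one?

[CrClI(NCS)₄]⁴−

[CrClI(NCS)₄]⁴−: Each chloride is −1; each iodide is −1; each isothiocyanate is −1; balancing the −4 overall charge requires Cr(II). Cr sits in group 6, so the d-electron count is 6 − 2 = 4. Chloride, iodide, and isothiocyanate are weak-field ligands for a first-row metal, so the complex is high-spin. The t₂g³e_g¹ (high-spin) configuration has an unevenly filled e_g set; the Jahn–Teller theorem predicts a tetragonal distortion (typically axial elongation) to lift the degeneracy.
[Co(NH₃)₆]³⁺: Ammonia is neutral; balancing the +3 overall charge requires Co(III). Co sits in group 9, so the d-electron count is 9 − 3 = 6. Co(III) has an exceptionally large octahedral splitting and is low-spin with essentially every ligand except fluoride. The d⁶ configuration leaves the e_g set evenly filled (or empty) — no strong Jahn–Teller driving force.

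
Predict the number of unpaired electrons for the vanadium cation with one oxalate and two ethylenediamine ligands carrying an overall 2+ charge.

1 unpaired electron

Ligand charges: each oxalate is −2; ethylenediamine is neutral. With an overall charge of +2 the vanadium centre must be in the +4 oxidation state.
Vanadium is a group-5 element; V(IV) is therefore d¹.
Counting donor atoms: 1×oxalate (bidentate) → 2 donors; 2×ethylenediamine (bidentate) → 4 donors. Coordination number = 6.
In an octahedral field the d¹ configuration is t₂g¹e_g⁰ (only one arrangement possible), giving 1 unpaired electron.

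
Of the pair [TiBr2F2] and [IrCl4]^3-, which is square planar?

For [TiBr2F2]: Ligand charges: each bromide is −1; each fluoride is −1. With an overall charge of 0 the titanium centre must be in the +4 oxidation state. Ti sits in group 4, so the d-electron count is 4 − 4 = 0. A d⁰ ion has no crystal-field stabilisation preference between square planar and tetrahedral, so four ligands adopt the sterically favoured tetrahedral geometry. → tetrahedral.
For [IrCl4]^3-: Summing ligand charges against the −3 overall charge gives an oxidation state of +1 for iridium. Ir sits in group 9, so the d-electron count is 9 − 1 = 8. A 5d d⁸ ion has a large crystal-field splitting; square planar leaves the high-energy d_{x²−y²} orbital empty and maximises CFSE. → square planar.

[IrCl4]^3-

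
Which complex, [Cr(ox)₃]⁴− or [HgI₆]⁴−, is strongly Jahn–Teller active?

[Cr(ox)₃]⁴−: Summing ligand charges against the −4 overall charge gives an oxidation state of +2 for chromium. Chromium is a group-6 element; Cr(II) is therefore d⁴. Oxalate is a weak-field ligand for a first-row metal, so the complex is high-spin. The t₂g³e_g¹ (high-spin) configuration has an unevenly filled e_g set; the Jahn–Teller theorem predicts a tetragonal distortion (typically axial elongation) to lift the degeneracy.
[HgI₆]⁴−: Summing ligand charges against the −4 overall charge gives an oxidation state of +2 for mercury. Mercury is a group-12 element; Hg(II) is therefore d¹⁰. The d¹⁰ configuration leaves the e_g set evenly filled (or empty) — no strong Jahn–Teller driving force.

[Cr(ox)₃]⁴−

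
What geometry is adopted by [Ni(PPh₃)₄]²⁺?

square planar

Summing ligand charges against the +2 overall charge gives an oxidation state of +2 for nickel.
Nickel is a group-10 element; Ni(II) is therefore d⁸.
Coordination number: 4.
Triphenylphosphine is a strong-field ligand (high in the spectrochemical series).
A 3d d⁸ ion with strong-field ligands gains enough CFSE to favour square planar over tetrahedral.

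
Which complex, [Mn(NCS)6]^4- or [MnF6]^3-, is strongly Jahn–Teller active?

[MnF6]^3-

[Mn(NCS)6]^4-: Ligand charges: each isothiocyanate is −1. With an overall charge of −4 the manganese centre must be in the +2 oxidation state. Group 7 minus oxidation state 2 gives a d⁵ configuration. Isothiocyanate is a weak-field ligand for a first-row metal, so the complex is high-spin. The d⁵ configuration leaves the e_g set evenly filled (or empty) — no strong Jahn–Teller driving force.
[MnF6]^3-: Each fluoride is −1; balancing the −3 overall charge requires Mn(III). Manganese is a group-7 element; Mn(III) is therefore d⁴. Fluoride is a weak-field ligand for a first-row metal, so the complex is high-spin. The t₂g³e_g¹ (high-spin) configuration has an unevenly filled e_g set; the Jahn–Teller theorem predicts a tetragonal distortion (typically axial elongation) to lift the degeneracy.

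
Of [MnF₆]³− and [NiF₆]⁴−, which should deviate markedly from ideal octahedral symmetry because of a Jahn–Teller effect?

[MnF₆]³−: Summing ligand charges against the −3 overall charge gives an oxidation state of +3 for manganese. Mn sits in group 7, so the d-electron count is 7 − 3 = 4. Fluoride is a weak-field ligand for a first-row metal, so the complex is high-spin. The t₂g³e_g¹ (high-spin) configuration has an unevenly filled e_g set; the Jahn–Teller theorem predicts a tetragonal distortion (typically axial elongation) to lift the degeneracy.
[NiF₆]⁴−: Summing ligand charges against the −4 overall charge gives an oxidation state of +2 for nickel. Ni sits in group 10, so the d-electron count is 10 − 2 = 8. The d⁸ configuration leaves the e_g set evenly filled (or empty) — no strong Jahn–Teller driving force.

[MnF₆]³−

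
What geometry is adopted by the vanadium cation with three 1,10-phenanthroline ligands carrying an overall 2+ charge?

1,10-phenanthroline is neutral; balancing the +2 overall charge requires V(II).
V sits in group 5, so the d-electron count is 5 − 2 = 3.
Counting donor atoms: 3×1,10-phenanthroline (bidentate) → 6 donors. Coordination number = 6.
Six donors around a single metal centre give an octahedral coordination sphere.

octahedral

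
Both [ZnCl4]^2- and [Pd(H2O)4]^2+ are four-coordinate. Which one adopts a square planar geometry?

For [ZnCl4]^2-: Each chloride is −1; balancing the −2 overall charge requires Zn(II). Zinc is a group-12 element; Zn(II) is therefore d¹⁰. A d¹⁰ ion has no crystal-field stabilisation preference between square planar and tetrahedral, so four ligands adopt the sterically favoured tetrahedral geometry. → tetrahedral.
For [Pd(H2O)4]^2+: Water is neutral; balancing the +2 overall charge requires Pd(II). Pd sits in group 10, so the d-electron count is 10 − 2 = 8. A 4d d⁸ ion has a large crystal-field splitting; square planar leaves the high-energy d_{x²−y²} orbital empty and maximises CFSE. → square planar.

[Pd(H2O)4]^2+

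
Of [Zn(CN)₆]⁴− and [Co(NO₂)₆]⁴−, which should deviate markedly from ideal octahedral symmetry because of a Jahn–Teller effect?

[Co(NO₂)₆]⁴−

[Zn(CN)₆]⁴−: Summing ligand charges against the −4 overall charge gives an oxidation state of +2 for zinc. Group 12 minus oxidation state 2 gives a d¹⁰ configuration. The d¹⁰ configuration leaves the e_g set evenly filled (or empty) — no strong Jahn–Teller driving force.
[Co(NO₂)₆]⁴−: Summing ligand charges against the −4 overall charge gives an oxidation state of +2 for cobalt. Co sits in group 9, so the d-electron count is 9 − 2 = 7. Nitro (N-bound nitrite) is a strong-field ligand (high in the spectrochemical series) for a first-row metal, so the complex is low-spin. The t₂g⁶e_g¹ (low-spin) configuration has an unevenly filled e_g set; the Jahn–Teller theorem predicts a tetragonal distortion (typically axial elongation) to lift the degeneracy.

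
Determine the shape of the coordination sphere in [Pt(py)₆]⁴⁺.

octahedral

Summing ligand charges against the +4 overall charge gives an oxidation state of +4 for platinum.
Group 10 minus oxidation state 4 gives a d⁶ configuration.
Coordination number: 6.
Six donors around a single metal centre give an octahedral coordination sphere.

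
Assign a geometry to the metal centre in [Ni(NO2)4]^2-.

square planar

Ligand charges: each nitro (N-bound nitrite) is −1. With an overall charge of −2 the nickel centre must be in the +2 oxidation state.
Nickel is a group-10 element; Ni(II) is therefore d⁸.
Coordination number: 4.
Nitro (N-bound nitrite) is a strong-field ligand (high in the spectrochemical series).
A 3d d⁸ ion with strong-field ligands gains enough CFSE to favour square planar over tetrahedral.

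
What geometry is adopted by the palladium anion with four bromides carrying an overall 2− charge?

square planar

Each bromide is −1; balancing the −2 overall charge requires Pd(II).
Group 10 minus oxidation state 2 gives a d⁸ configuration.
With 4 monodentate ligands the coordination number is 4.
A 4d d⁸ ion has a large crystal-field splitting; square planar leaves the high-energy d_{x²−y²} orbital empty and maximises CFSE.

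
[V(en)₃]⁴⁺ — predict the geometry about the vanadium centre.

Ethylenediamine is neutral; balancing the +4 overall charge requires V(IV).
V sits in group 5, so the d-electron count is 5 − 4 = 1.
Counting donor atoms: 3×ethylenediamine (bidentate) → 6 donors. Coordination number = 6.
Six donors around a single metal centre give an octahedral coordination sphere.

octahedral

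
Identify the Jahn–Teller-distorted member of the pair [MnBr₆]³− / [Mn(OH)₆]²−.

[MnBr₆]³−: Ligand charges: each bromide is −1. With an overall charge of −3 the manganese centre must be in the +3 oxidation state. Manganese is a group-7 element; Mn(III) is therefore d⁴. Bromide is a weak-field ligand for a first-row metal, so the complex is high-spin. The t₂g³e_g¹ (high-spin) configuration has an unevenly filled e_g set; the Jahn–Teller theorem predicts a tetragonal distortion (typically axial elongation) to lift the degeneracy.
[Mn(OH)₆]²−: Summing ligand charges against the −2 overall charge gives an oxidation state of +4 for manganese. Manganese is a group-7 element; Mn(IV) is therefore d³. The d³ configuration leaves the e_g set evenly filled (or empty) — no strong Jahn–Teller driving force.

[MnBr₆]³−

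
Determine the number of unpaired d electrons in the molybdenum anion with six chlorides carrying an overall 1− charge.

1 unpaired electron

Ligand charges: each chloride is −1. With an overall charge of −1 the molybdenum centre must be in the +5 oxidation state.
Group 6 minus oxidation state 5 gives a d¹ configuration.
In an octahedral field the d¹ configuration is t₂g¹e_g⁰ (only one arrangement possible), giving 1 unpaired electron.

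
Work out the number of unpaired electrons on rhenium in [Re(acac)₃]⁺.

3

Ligand charges: each acetylacetonate is −1. With an overall charge of +1 the rhenium centre must be in the +4 oxidation state.
Rhenium is a group-7 element; Re(IV) is therefore d³.
Counting donor atoms: 3×acetylacetonate (bidentate) → 6 donors. Coordination number = 6.
In an octahedral field the d³ configuration is t₂g³e_g⁰ (only one arrangement possible), giving 3 unpaired electrons.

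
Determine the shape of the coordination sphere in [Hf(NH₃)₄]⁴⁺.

tetrahedral

Ammonia is neutral; balancing the +4 overall charge requires Hf(IV).
Group 4 minus oxidation state 4 gives a d⁰ configuration.
With 4 monodentate ligands the coordination number is 4.
A d⁰ ion has no crystal-field stabilisation preference between square planar and tetrahedral, so four ligands adopt the sterically favoured tetrahedral geometry.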